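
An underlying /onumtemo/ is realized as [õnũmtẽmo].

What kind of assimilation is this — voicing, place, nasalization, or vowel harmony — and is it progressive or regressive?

/o/→[õ] /u/→[ũ] /e/→[ẽ].
Each target copies a feature from the following segment, so the direction is regressive.

nasalization, regressive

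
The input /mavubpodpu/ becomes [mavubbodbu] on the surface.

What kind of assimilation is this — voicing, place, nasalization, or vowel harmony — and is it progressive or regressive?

/p/→[b] /p/→[b].
Each target copies a feature from the preceding segment, so the direction is progressive.

voicing assimilation, progressive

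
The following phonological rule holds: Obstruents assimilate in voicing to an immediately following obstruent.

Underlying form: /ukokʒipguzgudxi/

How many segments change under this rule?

3

/k/ before /ʒ/ (voiced) → [g]
/p/ before /g/ (voiced) → [b]
/d/ before /x/ (voiceless) → [t]
3 segments change.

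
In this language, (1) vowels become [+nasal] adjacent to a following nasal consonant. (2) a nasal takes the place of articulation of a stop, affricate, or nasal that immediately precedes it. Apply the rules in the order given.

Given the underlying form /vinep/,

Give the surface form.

Rule 1: /i/ before nasal /n/ → [ĩ]
After rule 1: vĩnep
Rule 2: no segment meets the rule's conditions; no change.

[vĩnep]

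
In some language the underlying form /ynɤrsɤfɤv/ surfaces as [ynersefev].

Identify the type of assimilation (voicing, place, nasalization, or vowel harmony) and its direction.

/ɤ/→[e] /ɤ/→[e] /ɤ/→[e].
Vowels agree with the first vowel, so the harmony is progressive.

vowel harmony, progressive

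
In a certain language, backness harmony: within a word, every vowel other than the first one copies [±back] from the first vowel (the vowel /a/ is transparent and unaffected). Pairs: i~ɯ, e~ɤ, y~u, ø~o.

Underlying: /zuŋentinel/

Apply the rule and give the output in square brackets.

/e/ harmonizes with /u/ ([+back]) → [ɤ]
/i/ harmonizes with /u/ ([+back]) → [ɯ]
/e/ harmonizes with /u/ ([+back]) → [ɤ]

[zuŋɤntɯnɤl]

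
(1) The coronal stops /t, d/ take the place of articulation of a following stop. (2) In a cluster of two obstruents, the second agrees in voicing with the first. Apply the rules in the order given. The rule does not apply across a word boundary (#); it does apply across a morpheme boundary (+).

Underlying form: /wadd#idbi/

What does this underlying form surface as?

[wadd#ibbi]

Rule 1: /d/ before /b/ (labial) → [b]
After rule 1: wadd#ibbi
Rule 2: no segment meets the rule's conditions; no change.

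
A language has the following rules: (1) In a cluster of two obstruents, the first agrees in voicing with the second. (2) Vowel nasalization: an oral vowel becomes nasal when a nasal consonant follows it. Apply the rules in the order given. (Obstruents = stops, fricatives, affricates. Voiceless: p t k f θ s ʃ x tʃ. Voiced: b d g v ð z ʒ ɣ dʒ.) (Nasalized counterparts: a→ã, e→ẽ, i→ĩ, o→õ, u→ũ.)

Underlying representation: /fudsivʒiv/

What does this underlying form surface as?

[futsivʒiv]

Rule 1: /d/ before /s/ (voiceless) → [t]
After rule 1: futsivʒiv
Rule 2: no segment meets the rule's conditions; no change.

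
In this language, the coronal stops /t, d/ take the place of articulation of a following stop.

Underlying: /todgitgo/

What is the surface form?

/d/ before /g/ (velar) → [g]
/t/ before /g/ (velar) → [k]

[toggikgo]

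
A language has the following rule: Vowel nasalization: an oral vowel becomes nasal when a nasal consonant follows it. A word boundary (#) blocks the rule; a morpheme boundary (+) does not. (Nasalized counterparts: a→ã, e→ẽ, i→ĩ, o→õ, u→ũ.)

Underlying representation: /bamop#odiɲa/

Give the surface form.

/a/ before nasal /m/ → [ã]
/i/ before nasal /ɲ/ → [ĩ]

[bãmop#odĩɲa]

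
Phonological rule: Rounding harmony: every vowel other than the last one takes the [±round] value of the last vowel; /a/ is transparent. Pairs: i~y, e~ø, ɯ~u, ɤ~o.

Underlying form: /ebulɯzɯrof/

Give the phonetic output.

/e/ harmonizes with /o/ ([+round]) → [ø]
/ɯ/ harmonizes with /o/ ([+round]) → [u]
/ɯ/ harmonizes with /o/ ([+round]) → [u]

[øbuluzurof]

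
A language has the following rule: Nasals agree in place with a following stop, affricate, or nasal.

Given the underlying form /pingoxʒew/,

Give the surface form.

/n/ before /g/ (velar) → [ŋ]

[piŋgoxʒew]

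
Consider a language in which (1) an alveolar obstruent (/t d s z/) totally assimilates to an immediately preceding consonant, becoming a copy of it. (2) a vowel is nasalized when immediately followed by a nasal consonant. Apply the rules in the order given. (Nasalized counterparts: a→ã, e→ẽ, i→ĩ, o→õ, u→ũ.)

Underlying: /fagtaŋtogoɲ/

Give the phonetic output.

Rule 1: /t/ after /g/ → [g] (total assimilation)
Rule 1: /t/ after /ŋ/ → [ŋ] (total assimilation)
After rule 1: faggaŋŋogoɲ
Rule 2: /a/ before nasal /ŋ/ → [ã]
Rule 2: /o/ before nasal /ɲ/ → [õ]

[faggãŋŋogõɲ]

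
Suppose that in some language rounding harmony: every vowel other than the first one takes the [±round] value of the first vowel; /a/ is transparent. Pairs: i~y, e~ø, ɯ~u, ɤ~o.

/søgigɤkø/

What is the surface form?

/i/ harmonizes with /ø/ ([+round]) → [y]
/ɤ/ harmonizes with /ø/ ([+round]) → [o]

[søgygokø]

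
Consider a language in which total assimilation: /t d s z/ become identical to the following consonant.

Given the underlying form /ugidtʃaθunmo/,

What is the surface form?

[ugitʃtʃaθunmo]

/d/ before /tʃ/ → [tʃ] (total assimilation)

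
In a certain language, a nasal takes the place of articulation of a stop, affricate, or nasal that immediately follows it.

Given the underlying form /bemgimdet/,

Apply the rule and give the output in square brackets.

[beŋgindet]

/m/ before /g/ (velar) → [ŋ]
/m/ before /d/ (alveolar) → [n]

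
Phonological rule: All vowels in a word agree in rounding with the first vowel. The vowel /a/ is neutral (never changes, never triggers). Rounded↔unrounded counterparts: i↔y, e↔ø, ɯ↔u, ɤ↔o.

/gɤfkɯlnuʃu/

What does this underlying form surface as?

/u/ harmonizes with /ɤ/ ([-round]) → [ɯ]
/u/ harmonizes with /ɤ/ ([-round]) → [ɯ]

[gɤfkɯlnɯʃɯ]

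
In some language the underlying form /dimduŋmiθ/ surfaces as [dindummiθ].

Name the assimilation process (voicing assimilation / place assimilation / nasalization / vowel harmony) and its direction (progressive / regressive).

/m/→[n] /ŋ/→[m].
Each target copies a feature from the following segment, so the direction is regressive.

place assimilation, regressive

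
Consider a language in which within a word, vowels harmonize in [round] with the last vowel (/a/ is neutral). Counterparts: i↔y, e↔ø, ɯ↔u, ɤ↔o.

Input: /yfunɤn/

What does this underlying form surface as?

[ifɯnɤn]

/y/ harmonizes with /ɤ/ ([-round]) → [i]
/u/ harmonizes with /ɤ/ ([-round]) → [ɯ]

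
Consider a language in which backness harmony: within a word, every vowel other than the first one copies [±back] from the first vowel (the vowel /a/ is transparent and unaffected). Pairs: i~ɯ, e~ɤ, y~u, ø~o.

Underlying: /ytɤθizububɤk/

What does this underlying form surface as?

/ɤ/ harmonizes with /y/ ([-back]) → [e]
/u/ harmonizes with /y/ ([-back]) → [y]
/u/ harmonizes with /y/ ([-back]) → [y]
/ɤ/ harmonizes with /y/ ([-back]) → [e]

[yteθizybybek]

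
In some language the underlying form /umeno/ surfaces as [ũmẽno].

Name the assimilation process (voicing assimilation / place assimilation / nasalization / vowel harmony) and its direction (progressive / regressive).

nasalization, regressive

/u/→[ũ] /e/→[ẽ].
Each target copies a feature from the following segment, so the direction is regressive.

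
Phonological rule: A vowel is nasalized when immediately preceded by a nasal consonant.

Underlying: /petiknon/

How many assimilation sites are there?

1

/o/ after nasal /n/ → [õ]
1 segment changes.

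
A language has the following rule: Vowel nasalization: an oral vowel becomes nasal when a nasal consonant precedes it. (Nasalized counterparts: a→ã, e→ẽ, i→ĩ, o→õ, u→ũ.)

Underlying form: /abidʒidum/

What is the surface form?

[abidʒidum]

no segment meets the rule's conditions; no change.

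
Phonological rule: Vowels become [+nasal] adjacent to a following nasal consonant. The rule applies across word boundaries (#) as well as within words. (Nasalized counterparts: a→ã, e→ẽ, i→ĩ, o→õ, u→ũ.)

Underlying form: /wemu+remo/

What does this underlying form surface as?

[wẽmu+rẽmo]

/e/ before nasal /m/ → [ẽ]
/e/ before nasal /m/ → [ẽ]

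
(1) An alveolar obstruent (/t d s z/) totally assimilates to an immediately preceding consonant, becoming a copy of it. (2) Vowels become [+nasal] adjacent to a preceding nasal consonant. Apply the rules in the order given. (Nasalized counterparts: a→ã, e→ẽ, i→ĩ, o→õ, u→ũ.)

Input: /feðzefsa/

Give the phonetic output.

[feððeffa]

Rule 1: /z/ after /ð/ → [ð] (total assimilation)
Rule 1: /s/ after /f/ → [f] (total assimilation)
After rule 1: feððeffa
Rule 2: no segment meets the rule's conditions; no change.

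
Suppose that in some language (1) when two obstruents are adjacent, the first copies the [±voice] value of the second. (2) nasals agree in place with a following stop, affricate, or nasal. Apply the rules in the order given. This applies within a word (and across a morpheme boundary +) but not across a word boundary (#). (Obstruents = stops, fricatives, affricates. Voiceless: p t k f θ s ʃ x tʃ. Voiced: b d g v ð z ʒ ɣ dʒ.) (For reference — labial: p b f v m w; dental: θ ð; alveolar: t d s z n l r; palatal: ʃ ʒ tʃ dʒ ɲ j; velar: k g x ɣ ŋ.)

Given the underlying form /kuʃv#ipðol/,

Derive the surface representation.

Rule 1: /ʃ/ before /v/ (voiced) → [ʒ]
Rule 1: /p/ before /ð/ (voiced) → [b]
After rule 1: kuʒv#ibðol
Rule 2: no segment meets the rule's conditions; no change.

[kuʒv#ibðol]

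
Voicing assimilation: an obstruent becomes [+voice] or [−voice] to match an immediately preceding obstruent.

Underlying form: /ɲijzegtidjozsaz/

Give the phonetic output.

[ɲijzegdidjozzaz]

/t/ after /g/ (voiced) → [d]
/s/ after /z/ (voiced) → [z]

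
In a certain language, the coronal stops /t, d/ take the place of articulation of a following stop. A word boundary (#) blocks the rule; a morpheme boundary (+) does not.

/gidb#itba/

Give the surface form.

/d/ before /b/ (labial) → [b]
/t/ before /b/ (labial) → [p]

[gibb#ipba]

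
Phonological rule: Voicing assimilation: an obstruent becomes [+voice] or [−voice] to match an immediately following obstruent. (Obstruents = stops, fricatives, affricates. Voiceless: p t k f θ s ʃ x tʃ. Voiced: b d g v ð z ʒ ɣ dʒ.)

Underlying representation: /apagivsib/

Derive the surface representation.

[apagifsib]

/v/ before /s/ (voiceless) → [f]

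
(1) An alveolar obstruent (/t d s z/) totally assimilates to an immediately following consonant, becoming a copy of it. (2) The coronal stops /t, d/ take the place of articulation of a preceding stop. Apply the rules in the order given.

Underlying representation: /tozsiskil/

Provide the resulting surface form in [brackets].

[tossikkil]

Rule 1: /z/ before /s/ → [s] (total assimilation)
Rule 1: /s/ before /k/ → [k] (total assimilation)
After rule 1: tossikkil
Rule 2: no segment meets the rule's conditions; no change.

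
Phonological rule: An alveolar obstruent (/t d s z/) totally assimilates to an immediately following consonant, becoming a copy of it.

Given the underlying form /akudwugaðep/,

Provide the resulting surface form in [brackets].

/d/ before /w/ → [w] (total assimilation)

[akuwwugaðep]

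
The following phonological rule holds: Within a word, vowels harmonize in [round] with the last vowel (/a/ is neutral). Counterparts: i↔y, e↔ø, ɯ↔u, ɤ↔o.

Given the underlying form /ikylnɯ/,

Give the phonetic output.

[ikilnɯ]

/y/ harmonizes with /ɯ/ ([-round]) → [i]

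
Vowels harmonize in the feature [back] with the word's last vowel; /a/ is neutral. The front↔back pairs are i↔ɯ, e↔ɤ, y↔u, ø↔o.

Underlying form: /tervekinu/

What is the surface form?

/e/ harmonizes with /u/ ([+back]) → [ɤ]
/e/ harmonizes with /u/ ([+back]) → [ɤ]
/i/ harmonizes with /u/ ([+back]) → [ɯ]

[tɤrvɤkɯnu]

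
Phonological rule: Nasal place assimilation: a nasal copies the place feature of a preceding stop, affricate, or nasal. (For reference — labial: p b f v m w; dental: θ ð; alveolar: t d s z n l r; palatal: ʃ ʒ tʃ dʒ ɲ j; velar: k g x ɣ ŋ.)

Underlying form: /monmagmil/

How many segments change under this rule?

2

/m/ after /n/ (alveolar) → [n]
/m/ after /g/ (velar) → [ŋ]
2 segments change.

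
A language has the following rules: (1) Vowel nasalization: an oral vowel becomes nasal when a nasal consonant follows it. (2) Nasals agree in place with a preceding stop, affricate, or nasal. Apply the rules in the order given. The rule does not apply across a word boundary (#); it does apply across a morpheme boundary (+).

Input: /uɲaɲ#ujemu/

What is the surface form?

[ũɲãɲ#ujẽmu]

Rule 1: /u/ before nasal /ɲ/ → [ũ]
Rule 1: /a/ before nasal /ɲ/ → [ã]
Rule 1: /e/ before nasal /m/ → [ẽ]
After rule 1: ũɲãɲ#ujẽmu
Rule 2: no segment meets the rule's conditions; no change.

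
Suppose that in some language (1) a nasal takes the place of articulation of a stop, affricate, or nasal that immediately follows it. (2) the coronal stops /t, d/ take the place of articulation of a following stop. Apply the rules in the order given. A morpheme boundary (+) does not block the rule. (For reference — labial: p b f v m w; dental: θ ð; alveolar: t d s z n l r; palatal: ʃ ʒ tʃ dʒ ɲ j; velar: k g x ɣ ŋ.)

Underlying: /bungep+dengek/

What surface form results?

Rule 1: /n/ before /g/ (velar) → [ŋ]
Rule 1: /n/ before /g/ (velar) → [ŋ]
After rule 1: buŋgep+deŋgek
Rule 2: no segment meets the rule's conditions; no change.

[buŋgep+deŋgek]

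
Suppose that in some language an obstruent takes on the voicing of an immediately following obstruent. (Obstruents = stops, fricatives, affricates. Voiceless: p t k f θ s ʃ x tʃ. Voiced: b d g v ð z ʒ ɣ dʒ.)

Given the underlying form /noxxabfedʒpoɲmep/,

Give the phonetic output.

[noxxapfetʃpoɲmep]

/b/ before /f/ (voiceless) → [p]
/dʒ/ before /p/ (voiceless) → [tʃ]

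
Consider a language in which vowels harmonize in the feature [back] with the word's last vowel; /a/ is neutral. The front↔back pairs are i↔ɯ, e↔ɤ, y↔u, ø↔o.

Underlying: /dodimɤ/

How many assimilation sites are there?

1

/i/ harmonizes with /ɤ/ ([+back]) → [ɯ]
1 segment changes.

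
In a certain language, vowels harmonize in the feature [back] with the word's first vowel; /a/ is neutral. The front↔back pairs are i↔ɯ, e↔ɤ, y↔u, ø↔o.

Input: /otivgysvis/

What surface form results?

[otɯvgusvɯs]

/i/ harmonizes with /o/ ([+back]) → [ɯ]
/y/ harmonizes with /o/ ([+back]) → [u]
/i/ harmonizes with /o/ ([+back]) → [ɯ]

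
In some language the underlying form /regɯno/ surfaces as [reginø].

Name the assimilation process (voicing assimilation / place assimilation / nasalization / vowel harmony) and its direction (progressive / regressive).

/ɯ/→[i] /o/→[ø].
Vowels agree with the first vowel, so the harmony is progressive.

vowel harmony, progressive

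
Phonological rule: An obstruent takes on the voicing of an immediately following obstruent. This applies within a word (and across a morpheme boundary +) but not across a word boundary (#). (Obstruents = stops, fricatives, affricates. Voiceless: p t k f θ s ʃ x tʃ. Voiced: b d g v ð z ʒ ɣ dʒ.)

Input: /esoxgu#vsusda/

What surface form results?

/x/ before /g/ (voiced) → [ɣ]
/v/ before /s/ (voiceless) → [f]
/s/ before /d/ (voiced) → [z]

[esoɣgu#fsuzda]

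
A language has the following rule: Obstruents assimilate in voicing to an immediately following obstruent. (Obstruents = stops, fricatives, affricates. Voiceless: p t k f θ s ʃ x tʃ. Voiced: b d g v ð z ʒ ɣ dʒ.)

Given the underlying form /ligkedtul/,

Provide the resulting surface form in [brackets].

[likkettul]

/g/ before /k/ (voiceless) → [k]
/d/ before /t/ (voiceless) → [t]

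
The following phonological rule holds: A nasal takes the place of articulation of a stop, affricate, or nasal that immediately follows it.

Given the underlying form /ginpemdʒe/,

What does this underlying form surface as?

[gimpeɲdʒe]

/n/ before /p/ (labial) → [m]
/m/ before /dʒ/ (palatal) → [ɲ]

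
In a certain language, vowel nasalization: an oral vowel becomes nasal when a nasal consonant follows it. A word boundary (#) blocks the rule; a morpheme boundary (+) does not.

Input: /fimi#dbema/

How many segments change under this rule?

2

/i/ before nasal /m/ → [ĩ]
/e/ before nasal /m/ → [ẽ]
2 segments change.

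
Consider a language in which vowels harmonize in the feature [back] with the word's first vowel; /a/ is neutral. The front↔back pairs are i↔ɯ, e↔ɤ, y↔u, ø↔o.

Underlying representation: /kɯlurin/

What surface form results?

/i/ harmonizes with /ɯ/ ([+back]) → [ɯ]

[kɯlurɯn]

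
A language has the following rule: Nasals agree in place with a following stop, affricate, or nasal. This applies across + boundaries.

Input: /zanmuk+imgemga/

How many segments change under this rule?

3

/n/ before /m/ (labial) → [m]
/m/ before /g/ (velar) → [ŋ]
/m/ before /g/ (velar) → [ŋ]
3 segments change.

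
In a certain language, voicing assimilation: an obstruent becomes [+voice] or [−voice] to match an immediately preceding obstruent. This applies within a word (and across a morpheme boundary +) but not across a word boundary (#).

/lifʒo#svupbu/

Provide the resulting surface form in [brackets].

/ʒ/ after /f/ (voiceless) → [ʃ]
/v/ after /s/ (voiceless) → [f]
/b/ after /p/ (voiceless) → [p]

[lifʃo#sfuppu]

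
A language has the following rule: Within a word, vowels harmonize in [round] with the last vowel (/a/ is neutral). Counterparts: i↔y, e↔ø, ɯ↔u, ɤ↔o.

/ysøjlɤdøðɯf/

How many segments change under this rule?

/y/ harmonizes with /ɯ/ ([-round]) → [i]
/ø/ harmonizes with /ɯ/ ([-round]) → [e]
/ø/ harmonizes with /ɯ/ ([-round]) → [e]
3 segments change.

3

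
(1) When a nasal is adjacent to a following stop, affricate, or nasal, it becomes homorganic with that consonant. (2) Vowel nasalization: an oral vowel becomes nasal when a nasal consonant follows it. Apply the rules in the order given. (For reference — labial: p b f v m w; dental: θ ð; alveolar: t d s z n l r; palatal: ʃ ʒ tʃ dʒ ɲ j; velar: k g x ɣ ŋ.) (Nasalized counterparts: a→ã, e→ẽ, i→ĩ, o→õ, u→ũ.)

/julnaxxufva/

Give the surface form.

[julnaxxufva]

Rule 1: no segment meets the rule's conditions; no change.
After rule 1: julnaxxufva
Rule 2: no segment meets the rule's conditions; no change.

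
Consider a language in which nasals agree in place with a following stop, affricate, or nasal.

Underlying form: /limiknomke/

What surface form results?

[limiknoŋke]

/m/ before /k/ (velar) → [ŋ]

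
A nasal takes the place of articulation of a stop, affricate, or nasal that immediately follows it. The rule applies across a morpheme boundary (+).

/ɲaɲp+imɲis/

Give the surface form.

[ɲamp+iɲɲis]

/ɲ/ before /p/ (labial) → [m]
/m/ before /ɲ/ (palatal) → [ɲ]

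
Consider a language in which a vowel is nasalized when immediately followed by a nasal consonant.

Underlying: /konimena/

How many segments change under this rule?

3

/o/ before nasal /n/ → [õ]
/i/ before nasal /m/ → [ĩ]
/e/ before nasal /n/ → [ẽ]
3 segments change.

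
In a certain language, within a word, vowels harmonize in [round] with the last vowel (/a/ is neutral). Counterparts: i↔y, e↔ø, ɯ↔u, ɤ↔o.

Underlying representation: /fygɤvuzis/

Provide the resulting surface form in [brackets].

/y/ harmonizes with /i/ ([-round]) → [i]
/u/ harmonizes with /i/ ([-round]) → [ɯ]

[figɤvɯzis]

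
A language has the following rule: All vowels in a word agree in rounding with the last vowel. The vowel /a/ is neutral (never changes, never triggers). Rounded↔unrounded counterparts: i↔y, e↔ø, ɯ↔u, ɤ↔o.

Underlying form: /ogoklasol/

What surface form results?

no segment meets the rule's conditions; no change.

[ogoklasol]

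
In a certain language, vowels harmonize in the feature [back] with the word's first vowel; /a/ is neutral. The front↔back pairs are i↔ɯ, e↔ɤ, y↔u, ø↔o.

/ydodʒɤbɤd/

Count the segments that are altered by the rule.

/o/ harmonizes with /y/ ([-back]) → [ø]
/ɤ/ harmonizes with /y/ ([-back]) → [e]
/ɤ/ harmonizes with /y/ ([-back]) → [e]
3 segments change.

3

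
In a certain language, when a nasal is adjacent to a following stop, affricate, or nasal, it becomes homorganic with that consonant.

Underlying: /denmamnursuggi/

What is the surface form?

/n/ before /m/ (labial) → [m]
/m/ before /n/ (alveolar) → [n]

[demmannursuggi]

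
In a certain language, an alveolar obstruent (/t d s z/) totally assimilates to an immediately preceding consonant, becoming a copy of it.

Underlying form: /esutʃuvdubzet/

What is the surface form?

[esutʃuvvubbet]

/d/ after /v/ → [v] (total assimilation)
/z/ after /b/ → [b] (total assimilation)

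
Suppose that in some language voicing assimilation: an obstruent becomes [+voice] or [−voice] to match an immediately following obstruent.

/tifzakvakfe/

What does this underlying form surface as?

/f/ before /z/ (voiced) → [v]
/k/ before /v/ (voiced) → [g]

[tivzagvakfe]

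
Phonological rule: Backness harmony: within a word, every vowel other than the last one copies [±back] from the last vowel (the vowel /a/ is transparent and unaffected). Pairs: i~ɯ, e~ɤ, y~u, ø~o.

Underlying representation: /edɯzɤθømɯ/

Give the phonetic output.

/e/ harmonizes with /ɯ/ ([+back]) → [ɤ]
/ø/ harmonizes with /ɯ/ ([+back]) → [o]

[ɤdɯzɤθomɯ]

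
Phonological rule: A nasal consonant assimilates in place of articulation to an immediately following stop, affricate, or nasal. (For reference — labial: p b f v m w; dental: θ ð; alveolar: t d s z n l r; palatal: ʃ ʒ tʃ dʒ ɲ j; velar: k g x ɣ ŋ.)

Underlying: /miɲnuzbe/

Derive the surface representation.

/ɲ/ before /n/ (alveolar) → [n]

[minnuzbe]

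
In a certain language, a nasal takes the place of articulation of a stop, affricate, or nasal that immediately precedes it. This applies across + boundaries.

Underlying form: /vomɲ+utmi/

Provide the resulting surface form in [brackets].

/ɲ/ after /m/ (labial) → [m]
/m/ after /t/ (alveolar) → [n]

[vomm+utni]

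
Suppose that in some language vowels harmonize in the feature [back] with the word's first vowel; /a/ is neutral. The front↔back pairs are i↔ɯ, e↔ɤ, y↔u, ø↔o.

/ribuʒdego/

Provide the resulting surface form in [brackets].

[ribyʒdegø]

/u/ harmonizes with /i/ ([-back]) → [y]
/o/ harmonizes with /i/ ([-back]) → [ø]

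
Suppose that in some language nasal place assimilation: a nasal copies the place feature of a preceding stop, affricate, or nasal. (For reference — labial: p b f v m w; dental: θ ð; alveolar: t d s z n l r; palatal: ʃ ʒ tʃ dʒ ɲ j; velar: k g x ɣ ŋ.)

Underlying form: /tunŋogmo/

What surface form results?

/ŋ/ after /n/ (alveolar) → [n]
/m/ after /g/ (velar) → [ŋ]

[tunnogŋo]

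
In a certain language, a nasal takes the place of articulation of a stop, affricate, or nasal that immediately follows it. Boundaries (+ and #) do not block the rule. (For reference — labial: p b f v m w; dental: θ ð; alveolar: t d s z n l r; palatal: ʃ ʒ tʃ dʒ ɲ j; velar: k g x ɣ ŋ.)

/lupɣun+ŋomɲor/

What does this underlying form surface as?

/n/ before /ŋ/ (velar) → [ŋ]
/m/ before /ɲ/ (palatal) → [ɲ]

[lupɣuŋ+ŋoɲɲor]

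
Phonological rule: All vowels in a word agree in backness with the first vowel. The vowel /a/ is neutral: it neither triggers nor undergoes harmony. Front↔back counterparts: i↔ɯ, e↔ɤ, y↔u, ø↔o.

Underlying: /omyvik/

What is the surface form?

[omuvɯk]

/y/ harmonizes with /o/ ([+back]) → [u]
/i/ harmonizes with /o/ ([+back]) → [ɯ]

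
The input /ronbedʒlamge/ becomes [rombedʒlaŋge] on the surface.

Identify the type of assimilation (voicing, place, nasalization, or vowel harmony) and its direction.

place assimilation, regressive

/n/→[m] /m/→[ŋ].
Each target copies a feature from the following segment, so the direction is regressive.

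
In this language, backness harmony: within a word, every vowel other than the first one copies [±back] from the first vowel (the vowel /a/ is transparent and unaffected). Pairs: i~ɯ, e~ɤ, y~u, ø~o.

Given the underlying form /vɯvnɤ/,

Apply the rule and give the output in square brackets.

no segment meets the rule's conditions; no change.

[vɯvnɤ]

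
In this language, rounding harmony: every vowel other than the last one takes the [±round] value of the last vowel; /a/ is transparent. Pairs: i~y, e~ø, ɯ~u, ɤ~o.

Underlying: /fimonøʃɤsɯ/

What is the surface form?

[fimɤneʃɤsɯ]

/o/ harmonizes with /ɯ/ ([-round]) → [ɤ]
/ø/ harmonizes with /ɯ/ ([-round]) → [e]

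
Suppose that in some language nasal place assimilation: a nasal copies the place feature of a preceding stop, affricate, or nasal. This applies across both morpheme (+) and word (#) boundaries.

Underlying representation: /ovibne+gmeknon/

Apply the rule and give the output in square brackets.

[ovibme+gŋekŋon]

/n/ after /b/ (labial) → [m]
/m/ after /g/ (velar) → [ŋ]
/n/ after /k/ (velar) → [ŋ]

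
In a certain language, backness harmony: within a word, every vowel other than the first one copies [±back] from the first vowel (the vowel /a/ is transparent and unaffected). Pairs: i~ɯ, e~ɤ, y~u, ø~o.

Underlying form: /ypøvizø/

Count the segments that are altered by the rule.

No segment meets the rule's conditions.

0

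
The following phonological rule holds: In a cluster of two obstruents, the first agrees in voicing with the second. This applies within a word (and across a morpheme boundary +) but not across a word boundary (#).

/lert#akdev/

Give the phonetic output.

[lert#agdev]

/k/ before /d/ (voiced) → [g]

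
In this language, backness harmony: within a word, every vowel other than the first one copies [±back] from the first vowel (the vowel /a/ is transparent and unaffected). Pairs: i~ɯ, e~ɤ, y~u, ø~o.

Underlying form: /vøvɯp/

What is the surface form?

/ɯ/ harmonizes with /ø/ ([-back]) → [i]

[vøvip]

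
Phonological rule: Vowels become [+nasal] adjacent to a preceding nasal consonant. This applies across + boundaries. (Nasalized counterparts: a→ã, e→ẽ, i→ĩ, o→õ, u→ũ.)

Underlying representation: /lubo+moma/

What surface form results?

/o/ after nasal /m/ → [õ]
/a/ after nasal /m/ → [ã]

[lubo+mõmã]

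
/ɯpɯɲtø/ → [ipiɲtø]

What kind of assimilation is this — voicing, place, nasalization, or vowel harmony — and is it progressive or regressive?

/ɯ/→[i] /ɯ/→[i].
Vowels agree with the last vowel, so the harmony is regressive.

vowel harmony, regressive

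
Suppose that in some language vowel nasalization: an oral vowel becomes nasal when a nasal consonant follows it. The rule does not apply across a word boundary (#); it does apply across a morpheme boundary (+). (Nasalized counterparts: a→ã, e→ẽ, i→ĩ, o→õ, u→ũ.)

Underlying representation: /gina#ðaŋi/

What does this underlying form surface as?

/i/ before nasal /n/ → [ĩ]
/a/ before nasal /ŋ/ → [ã]

[gĩna#ðãŋi]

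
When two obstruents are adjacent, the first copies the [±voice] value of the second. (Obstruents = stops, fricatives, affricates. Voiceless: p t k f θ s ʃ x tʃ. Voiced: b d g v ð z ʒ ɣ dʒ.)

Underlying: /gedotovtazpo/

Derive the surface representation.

/v/ before /t/ (voiceless) → [f]
/z/ before /p/ (voiceless) → [s]

[gedotoftaspo]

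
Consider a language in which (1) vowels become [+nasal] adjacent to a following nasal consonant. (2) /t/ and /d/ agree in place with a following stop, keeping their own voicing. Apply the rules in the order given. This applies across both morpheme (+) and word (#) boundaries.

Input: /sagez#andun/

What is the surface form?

Rule 1: /a/ before nasal /n/ → [ã]
Rule 1: /u/ before nasal /n/ → [ũ]
After rule 1: sagez#ãndũn
Rule 2: no segment meets the rule's conditions; no change.

[sagez#ãndũn]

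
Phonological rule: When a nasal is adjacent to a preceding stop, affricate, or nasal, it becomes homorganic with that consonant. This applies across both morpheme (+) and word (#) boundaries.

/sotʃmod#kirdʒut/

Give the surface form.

[sotʃɲod#kirdʒut]

/m/ after /tʃ/ (palatal) → [ɲ]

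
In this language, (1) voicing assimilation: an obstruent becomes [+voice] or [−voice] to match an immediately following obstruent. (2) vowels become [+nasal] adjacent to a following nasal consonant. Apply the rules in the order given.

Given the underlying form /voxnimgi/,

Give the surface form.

Rule 1: no segment meets the rule's conditions; no change.
After rule 1: voxnimgi
Rule 2: /i/ before nasal /m/ → [ĩ]

[voxnĩmgi]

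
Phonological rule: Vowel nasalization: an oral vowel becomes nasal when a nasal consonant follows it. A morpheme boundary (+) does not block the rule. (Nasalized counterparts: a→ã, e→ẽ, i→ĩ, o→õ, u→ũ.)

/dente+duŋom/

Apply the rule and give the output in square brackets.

[dẽnte+dũŋõm]

/e/ before nasal /n/ → [ẽ]
/u/ before nasal /ŋ/ → [ũ]
/o/ before nasal /m/ → [õ]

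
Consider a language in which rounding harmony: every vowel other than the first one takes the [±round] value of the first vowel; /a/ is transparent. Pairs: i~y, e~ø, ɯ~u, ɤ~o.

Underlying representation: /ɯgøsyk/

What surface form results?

[ɯgesik]

/ø/ harmonizes with /ɯ/ ([-round]) → [e]
/y/ harmonizes with /ɯ/ ([-round]) → [i]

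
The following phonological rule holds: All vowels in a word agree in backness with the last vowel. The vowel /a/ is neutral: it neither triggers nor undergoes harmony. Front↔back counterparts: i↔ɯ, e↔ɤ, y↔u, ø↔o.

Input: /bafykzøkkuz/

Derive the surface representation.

/y/ harmonizes with /u/ ([+back]) → [u]
/ø/ harmonizes with /u/ ([+back]) → [o]

[bafukzokkuz]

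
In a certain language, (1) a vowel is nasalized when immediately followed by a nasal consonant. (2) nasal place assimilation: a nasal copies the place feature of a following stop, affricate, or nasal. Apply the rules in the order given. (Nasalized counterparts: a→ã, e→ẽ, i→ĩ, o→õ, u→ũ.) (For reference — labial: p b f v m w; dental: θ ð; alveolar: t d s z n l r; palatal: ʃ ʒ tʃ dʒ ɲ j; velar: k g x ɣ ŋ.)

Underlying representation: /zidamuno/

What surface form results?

[zidãmũno]

Rule 1: /a/ before nasal /m/ → [ã]
Rule 1: /u/ before nasal /n/ → [ũ]
After rule 1: zidãmũno
Rule 2: no segment meets the rule's conditions; no change.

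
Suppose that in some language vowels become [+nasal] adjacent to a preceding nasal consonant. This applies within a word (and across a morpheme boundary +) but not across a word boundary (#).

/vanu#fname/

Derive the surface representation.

[vanũ#fnãmẽ]

/u/ after nasal /n/ → [ũ]
/a/ after nasal /n/ → [ã]
/e/ after nasal /m/ → [ẽ]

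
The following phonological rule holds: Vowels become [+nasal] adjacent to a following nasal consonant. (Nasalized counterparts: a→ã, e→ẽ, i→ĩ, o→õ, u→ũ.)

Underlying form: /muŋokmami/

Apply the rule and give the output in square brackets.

[mũŋokmãmi]

/u/ before nasal /ŋ/ → [ũ]
/a/ before nasal /m/ → [ã]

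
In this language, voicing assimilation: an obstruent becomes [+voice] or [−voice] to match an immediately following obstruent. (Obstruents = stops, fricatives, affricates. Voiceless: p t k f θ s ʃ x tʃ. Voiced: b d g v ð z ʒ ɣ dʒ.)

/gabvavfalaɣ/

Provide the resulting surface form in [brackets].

[gabvaffalaɣ]

/v/ before /f/ (voiceless) → [f]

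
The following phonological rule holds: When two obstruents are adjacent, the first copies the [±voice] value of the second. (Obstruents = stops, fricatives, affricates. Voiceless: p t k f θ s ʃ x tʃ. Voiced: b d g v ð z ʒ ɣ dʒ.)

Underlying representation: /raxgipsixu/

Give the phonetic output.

/x/ before /g/ (voiced) → [ɣ]

[raɣgipsixu]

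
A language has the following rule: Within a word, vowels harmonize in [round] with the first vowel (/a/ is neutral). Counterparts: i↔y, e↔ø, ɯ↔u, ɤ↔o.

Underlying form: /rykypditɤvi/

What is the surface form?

/i/ harmonizes with /y/ ([+round]) → [y]
/ɤ/ harmonizes with /y/ ([+round]) → [o]
/i/ harmonizes with /y/ ([+round]) → [y]

[rykypdytovy]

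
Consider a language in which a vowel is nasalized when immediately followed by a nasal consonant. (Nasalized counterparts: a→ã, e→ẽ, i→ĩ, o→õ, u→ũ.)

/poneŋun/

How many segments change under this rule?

/o/ before nasal /n/ → [õ]
/e/ before nasal /ŋ/ → [ẽ]
/u/ before nasal /n/ → [ũ]
3 segments change.

3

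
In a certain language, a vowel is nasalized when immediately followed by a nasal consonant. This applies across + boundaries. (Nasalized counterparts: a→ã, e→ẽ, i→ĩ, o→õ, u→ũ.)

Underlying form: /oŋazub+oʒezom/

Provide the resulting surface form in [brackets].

[õŋazub+oʒezõm]

/o/ before nasal /ŋ/ → [õ]
/o/ before nasal /m/ → [õ]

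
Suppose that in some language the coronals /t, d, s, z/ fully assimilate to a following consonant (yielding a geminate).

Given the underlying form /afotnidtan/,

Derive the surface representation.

/t/ before /n/ → [n] (total assimilation)
/d/ before /t/ → [t] (total assimilation)

[afonnittan]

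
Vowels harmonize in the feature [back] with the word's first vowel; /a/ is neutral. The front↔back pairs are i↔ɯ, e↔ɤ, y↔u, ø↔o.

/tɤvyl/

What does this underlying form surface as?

[tɤvul]

/y/ harmonizes with /ɤ/ ([+back]) → [u]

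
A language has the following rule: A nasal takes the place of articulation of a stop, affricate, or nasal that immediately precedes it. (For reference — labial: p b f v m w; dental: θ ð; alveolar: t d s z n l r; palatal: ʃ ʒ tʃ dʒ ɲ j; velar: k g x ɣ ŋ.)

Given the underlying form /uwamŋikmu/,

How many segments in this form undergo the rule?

2

/ŋ/ after /m/ (labial) → [m]
/m/ after /k/ (velar) → [ŋ]
2 segments change.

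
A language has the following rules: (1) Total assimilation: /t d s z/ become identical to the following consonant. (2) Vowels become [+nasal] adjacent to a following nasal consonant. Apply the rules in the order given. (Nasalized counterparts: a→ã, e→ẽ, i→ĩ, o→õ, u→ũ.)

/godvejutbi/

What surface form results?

Rule 1: /d/ before /v/ → [v] (total assimilation)
Rule 1: /t/ before /b/ → [b] (total assimilation)
After rule 1: govvejubbi
Rule 2: no segment meets the rule's conditions; no change.

[govvejubbi]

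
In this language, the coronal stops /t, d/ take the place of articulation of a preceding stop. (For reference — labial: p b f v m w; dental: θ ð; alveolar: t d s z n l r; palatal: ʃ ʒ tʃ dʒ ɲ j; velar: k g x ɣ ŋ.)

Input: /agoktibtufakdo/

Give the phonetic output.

/t/ after /k/ (velar) → [k]
/t/ after /b/ (labial) → [p]
/d/ after /k/ (velar) → [g]

[agokkibpufakgo]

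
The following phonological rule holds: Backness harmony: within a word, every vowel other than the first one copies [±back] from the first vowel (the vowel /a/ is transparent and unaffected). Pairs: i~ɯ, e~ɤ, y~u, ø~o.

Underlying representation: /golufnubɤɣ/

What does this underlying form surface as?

[golufnubɤɣ]

no segment meets the rule's conditions; no change.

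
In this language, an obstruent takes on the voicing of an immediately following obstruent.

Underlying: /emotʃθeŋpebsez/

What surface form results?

[emotʃθeŋpepsez]

/b/ before /s/ (voiceless) → [p]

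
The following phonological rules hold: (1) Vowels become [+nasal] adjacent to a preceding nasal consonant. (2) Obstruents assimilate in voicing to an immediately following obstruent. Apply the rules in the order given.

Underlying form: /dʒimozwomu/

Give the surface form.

[dʒimõzwomũ]

Rule 1: /o/ after nasal /m/ → [õ]
Rule 1: /u/ after nasal /m/ → [ũ]
After rule 1: dʒimõzwomũ
Rule 2: no segment meets the rule's conditions; no change.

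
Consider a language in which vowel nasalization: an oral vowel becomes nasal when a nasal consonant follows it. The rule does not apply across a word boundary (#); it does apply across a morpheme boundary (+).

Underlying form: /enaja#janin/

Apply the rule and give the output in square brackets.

[ẽnaja#jãnĩn]

/e/ before nasal /n/ → [ẽ]
/a/ before nasal /n/ → [ã]
/i/ before nasal /n/ → [ĩ]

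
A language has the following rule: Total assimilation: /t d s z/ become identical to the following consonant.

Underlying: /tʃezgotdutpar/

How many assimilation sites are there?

3

/z/ before /g/ → [g] (total assimilation)
/t/ before /d/ → [d] (total assimilation)
/t/ before /p/ → [p] (total assimilation)
3 segments change.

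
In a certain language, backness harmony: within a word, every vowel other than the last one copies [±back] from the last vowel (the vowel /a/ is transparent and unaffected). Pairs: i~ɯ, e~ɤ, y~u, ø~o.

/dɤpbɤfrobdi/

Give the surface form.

/ɤ/ harmonizes with /i/ ([-back]) → [e]
/ɤ/ harmonizes with /i/ ([-back]) → [e]
/o/ harmonizes with /i/ ([-back]) → [ø]

[depbefrøbdi]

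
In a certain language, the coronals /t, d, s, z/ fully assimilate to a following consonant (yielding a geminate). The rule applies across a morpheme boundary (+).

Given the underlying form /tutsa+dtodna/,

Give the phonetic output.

/t/ before /s/ → [s] (total assimilation)
/d/ before /t/ → [t] (total assimilation)
/d/ before /n/ → [n] (total assimilation)

[tussa+ttonna]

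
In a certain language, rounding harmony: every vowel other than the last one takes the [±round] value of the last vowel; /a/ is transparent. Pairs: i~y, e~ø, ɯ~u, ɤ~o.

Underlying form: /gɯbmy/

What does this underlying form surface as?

[gubmy]

/ɯ/ harmonizes with /y/ ([+round]) → [u]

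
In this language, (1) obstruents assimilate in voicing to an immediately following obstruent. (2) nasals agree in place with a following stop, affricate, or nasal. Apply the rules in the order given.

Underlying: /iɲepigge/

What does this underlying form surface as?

[iɲepigge]

Rule 1: no segment meets the rule's conditions; no change.
After rule 1: iɲepigge
Rule 2: no segment meets the rule's conditions; no change.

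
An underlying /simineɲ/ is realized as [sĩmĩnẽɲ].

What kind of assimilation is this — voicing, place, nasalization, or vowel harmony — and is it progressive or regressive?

/i/→[ĩ] /i/→[ĩ] /e/→[ẽ].
Each target copies a feature from the following segment, so the direction is regressive.

nasalization, regressive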